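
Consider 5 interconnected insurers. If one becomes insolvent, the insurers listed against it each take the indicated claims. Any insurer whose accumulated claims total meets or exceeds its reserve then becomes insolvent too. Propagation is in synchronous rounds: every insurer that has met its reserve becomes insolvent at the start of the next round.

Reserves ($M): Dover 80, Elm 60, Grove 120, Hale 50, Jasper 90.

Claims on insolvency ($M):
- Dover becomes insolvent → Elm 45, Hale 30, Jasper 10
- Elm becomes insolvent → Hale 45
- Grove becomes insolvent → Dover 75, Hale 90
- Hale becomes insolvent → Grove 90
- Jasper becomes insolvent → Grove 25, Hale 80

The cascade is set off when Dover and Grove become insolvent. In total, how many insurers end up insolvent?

Round 1 — Dover, Grove become insolvent (initial).
  Elm: +45 → 45 < 60
  Hale: +30+90 → 120 ≥ 50
  Jasper: +10 → 10 < 90
Round 2 — Hale becomes insolvent.
No further insolvencies.

3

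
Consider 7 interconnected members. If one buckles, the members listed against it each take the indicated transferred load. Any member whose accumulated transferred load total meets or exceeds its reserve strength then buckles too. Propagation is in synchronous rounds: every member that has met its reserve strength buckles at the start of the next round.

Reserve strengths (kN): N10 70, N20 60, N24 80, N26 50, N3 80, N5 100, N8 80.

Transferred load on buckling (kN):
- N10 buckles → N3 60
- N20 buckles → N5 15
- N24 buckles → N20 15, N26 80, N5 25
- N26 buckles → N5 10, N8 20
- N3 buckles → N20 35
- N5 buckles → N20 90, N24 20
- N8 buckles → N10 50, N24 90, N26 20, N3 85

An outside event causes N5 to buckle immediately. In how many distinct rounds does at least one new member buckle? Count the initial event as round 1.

2

Round 1 — N5 buckles (initial).
  N20: +90 → 90 ≥ 60
  N24: +20 → 20 < 80
Round 2 — N20 buckles.
No further bucklings.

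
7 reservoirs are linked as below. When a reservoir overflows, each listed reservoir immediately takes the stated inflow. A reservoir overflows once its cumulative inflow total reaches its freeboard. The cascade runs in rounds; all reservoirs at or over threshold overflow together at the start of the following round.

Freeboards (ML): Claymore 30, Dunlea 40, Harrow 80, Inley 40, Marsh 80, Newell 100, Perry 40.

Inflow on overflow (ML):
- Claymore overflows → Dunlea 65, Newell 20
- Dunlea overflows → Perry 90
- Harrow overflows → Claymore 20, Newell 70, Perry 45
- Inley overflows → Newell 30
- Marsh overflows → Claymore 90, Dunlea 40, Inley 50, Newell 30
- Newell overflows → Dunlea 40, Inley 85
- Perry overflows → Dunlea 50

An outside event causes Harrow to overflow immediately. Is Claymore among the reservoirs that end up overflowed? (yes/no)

Round 1 — Harrow overflows (initial).
  Claymore: +20 → 20 < 30
  Newell: +70 → 70 < 100
  Perry: +45 → 45 ≥ 40
Round 2 — Perry overflows.
  Dunlea: +50 → 50 ≥ 40
Round 3 — Dunlea overflows.
No further overflows.

no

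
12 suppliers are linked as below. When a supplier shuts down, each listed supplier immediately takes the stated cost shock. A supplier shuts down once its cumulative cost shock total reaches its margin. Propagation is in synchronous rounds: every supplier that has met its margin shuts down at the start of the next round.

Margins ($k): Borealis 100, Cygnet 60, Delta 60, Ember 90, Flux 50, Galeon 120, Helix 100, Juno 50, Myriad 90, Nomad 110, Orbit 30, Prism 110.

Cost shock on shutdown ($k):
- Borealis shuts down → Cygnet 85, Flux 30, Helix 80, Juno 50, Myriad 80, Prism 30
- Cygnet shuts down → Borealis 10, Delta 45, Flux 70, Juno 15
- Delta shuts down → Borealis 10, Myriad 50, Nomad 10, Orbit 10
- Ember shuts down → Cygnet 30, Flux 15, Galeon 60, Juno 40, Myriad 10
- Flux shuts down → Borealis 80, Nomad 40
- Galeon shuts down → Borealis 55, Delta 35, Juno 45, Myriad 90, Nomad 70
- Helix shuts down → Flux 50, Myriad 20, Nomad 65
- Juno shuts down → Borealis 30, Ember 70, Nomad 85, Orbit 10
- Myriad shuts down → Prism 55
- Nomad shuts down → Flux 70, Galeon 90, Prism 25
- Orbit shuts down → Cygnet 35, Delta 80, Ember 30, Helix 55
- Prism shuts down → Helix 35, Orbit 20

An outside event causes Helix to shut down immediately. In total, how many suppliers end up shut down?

Round 1 — Helix shuts down (initial).
  Flux: +50 → 50 ≥ 50
  Myriad: +20 → 20 < 90
  Nomad: +65 → 65 < 110
Round 2 — Flux shuts down.
  Borealis: +80 → 80 < 100
  Nomad: +40 → 105 < 110
No further shutdowns.

2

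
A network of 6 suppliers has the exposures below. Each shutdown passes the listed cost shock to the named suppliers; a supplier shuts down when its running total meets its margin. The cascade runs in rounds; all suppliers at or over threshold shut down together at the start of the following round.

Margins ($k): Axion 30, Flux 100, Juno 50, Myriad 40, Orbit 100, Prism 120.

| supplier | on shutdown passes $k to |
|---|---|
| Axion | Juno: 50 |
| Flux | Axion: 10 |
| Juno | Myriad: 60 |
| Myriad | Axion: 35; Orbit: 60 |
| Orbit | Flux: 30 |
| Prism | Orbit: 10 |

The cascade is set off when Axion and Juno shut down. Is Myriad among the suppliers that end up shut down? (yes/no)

yes

Round 1 — Axion, Juno shut down (initial).
  Myriad: +60 → 60 ≥ 40
Round 2 — Myriad shuts down.
  Orbit: +60 → 60 < 100
No further shutdowns.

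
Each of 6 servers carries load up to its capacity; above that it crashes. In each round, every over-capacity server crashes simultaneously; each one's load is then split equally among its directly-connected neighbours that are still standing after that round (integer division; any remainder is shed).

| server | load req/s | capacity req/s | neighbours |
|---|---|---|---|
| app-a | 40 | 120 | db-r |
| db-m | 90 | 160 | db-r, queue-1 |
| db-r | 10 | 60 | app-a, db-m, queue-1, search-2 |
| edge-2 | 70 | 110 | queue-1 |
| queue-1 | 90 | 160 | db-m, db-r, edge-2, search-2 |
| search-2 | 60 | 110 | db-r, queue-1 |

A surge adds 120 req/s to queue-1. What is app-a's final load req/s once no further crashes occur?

Round 1 — queue-1 at 210 > 160. queue-1 crashes.
  queue-1 sheds 210 req/s to db-m, db-r, edge-2, search-2: 52 each (2 lost).
    db-m: 90+52 = 142 ≤ 160
    db-r: 10+52 = 62 > 60
    edge-2: 70+52 = 122 > 110
    search-2: 60+52 = 112 > 110
Round 2 — db-r, edge-2, search-2 crash.
  db-r sheds 62 req/s to app-a, db-m: 31 each.
    app-a: 40+31 = 71 ≤ 120
    db-m: 142+31 = 173 > 160
  edge-2 sheds 122 req/s: no online neighbours, lost.
  search-2 sheds 112 req/s: no online neighbours, lost.
Round 3 — db-m crashes.
  db-m sheds 173 req/s: no online neighbours, lost.
No further crashes.

71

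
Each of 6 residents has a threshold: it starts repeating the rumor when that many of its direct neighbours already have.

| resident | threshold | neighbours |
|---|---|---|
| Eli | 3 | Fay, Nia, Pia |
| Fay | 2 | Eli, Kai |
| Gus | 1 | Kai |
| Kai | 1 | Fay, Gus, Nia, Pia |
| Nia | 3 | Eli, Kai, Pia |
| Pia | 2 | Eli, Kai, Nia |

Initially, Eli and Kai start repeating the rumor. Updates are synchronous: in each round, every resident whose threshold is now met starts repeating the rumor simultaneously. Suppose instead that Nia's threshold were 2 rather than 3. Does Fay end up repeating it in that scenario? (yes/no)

With Nia's threshold at 2:
Round 1 — Eli, Kai start repeating the rumor (initial).
Round 2 — checking thresholds:
  Fay: 2 of 2 neighbours ≥ 2, starts repeating the rumor.
  Gus: 1 of 1 neighbours ≥ 1, starts repeating the rumor.
  Nia: 2 of 3 neighbours ≥ 2, starts repeating the rumor.
  Pia: 2 of 3 neighbours ≥ 2, starts repeating the rumor.
Round 3 — no new spreads; cascade stops.

yes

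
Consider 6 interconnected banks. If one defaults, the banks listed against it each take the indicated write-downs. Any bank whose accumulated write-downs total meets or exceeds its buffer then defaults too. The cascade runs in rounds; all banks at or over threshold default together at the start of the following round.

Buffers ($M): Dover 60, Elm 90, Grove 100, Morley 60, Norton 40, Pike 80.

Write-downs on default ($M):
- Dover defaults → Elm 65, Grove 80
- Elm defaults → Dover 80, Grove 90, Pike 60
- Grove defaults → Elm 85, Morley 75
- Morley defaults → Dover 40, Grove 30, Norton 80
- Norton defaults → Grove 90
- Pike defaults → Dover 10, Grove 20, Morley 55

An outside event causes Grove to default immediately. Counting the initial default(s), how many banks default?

3

Round 1 — Grove defaults (initial).
  Elm: +85 → 85 < 90
  Morley: +75 → 75 ≥ 60
Round 2 — Morley defaults.
  Dover: +40 → 40 < 60
  Norton: +80 → 80 ≥ 40
Round 3 — Norton defaults.
No further defaults.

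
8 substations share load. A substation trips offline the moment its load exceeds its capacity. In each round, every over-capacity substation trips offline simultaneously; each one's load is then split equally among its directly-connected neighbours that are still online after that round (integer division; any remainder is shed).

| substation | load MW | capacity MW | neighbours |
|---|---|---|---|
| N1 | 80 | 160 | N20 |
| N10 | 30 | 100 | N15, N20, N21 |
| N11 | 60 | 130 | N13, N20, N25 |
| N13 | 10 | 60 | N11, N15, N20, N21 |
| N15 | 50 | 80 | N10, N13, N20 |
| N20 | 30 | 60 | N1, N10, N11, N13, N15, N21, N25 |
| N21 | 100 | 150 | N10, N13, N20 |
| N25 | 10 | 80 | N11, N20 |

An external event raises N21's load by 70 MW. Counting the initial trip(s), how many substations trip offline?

Round 1 — N21 at 170 > 150. N21 trips offline.
  N21 sheds 170 MW to N10, N13, N20: 56 each (2 lost).
    N10: 30+56 = 86 ≤ 100
    N13: 10+56 = 66 > 60
    N20: 30+56 = 86 > 60
Round 2 — N13, N20 trip offline.
  N13 sheds 66 MW to N11, N15: 33 each.
    N11: 60+33 = 93 ≤ 130
    N15: 50+33 = 83 > 80
  N20 sheds 86 MW to N1, N10, N11, N15, N25: 17 each (1 lost).
    N1: 80+17 = 97 ≤ 160
    N10: 86+17 = 103 > 100
    N11: 93+17 = 110 ≤ 130
    N15: 83+17 = 100 > 80
    N25: 10+17 = 27 ≤ 80
Round 3 — N10, N15 trip offline.
  N10 sheds 103 MW: no online neighbours, lost.
  N15 sheds 100 MW: no online neighbours, lost.
No further trips.

5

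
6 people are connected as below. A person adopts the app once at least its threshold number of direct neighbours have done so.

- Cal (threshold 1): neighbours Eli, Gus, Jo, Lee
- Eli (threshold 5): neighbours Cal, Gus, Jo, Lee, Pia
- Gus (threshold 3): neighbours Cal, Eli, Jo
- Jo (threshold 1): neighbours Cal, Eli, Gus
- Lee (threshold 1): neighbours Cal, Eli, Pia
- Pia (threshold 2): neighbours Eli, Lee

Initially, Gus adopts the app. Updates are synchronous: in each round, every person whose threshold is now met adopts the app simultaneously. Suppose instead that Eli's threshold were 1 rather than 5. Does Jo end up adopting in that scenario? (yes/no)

With Eli's threshold at 1:
Round 1 — Gus adopts the app (initial).
Round 2 — checking thresholds:
  Cal: 1 of 4 neighbours ≥ 1, adopts the app.
  Eli: 1 of 5 neighbours ≥ 1, adopts the app.
  Jo: 1 of 3 neighbours ≥ 1, adopts the app.
Round 3 — checking thresholds:
  Lee: 2 of 3 neighbours ≥ 1, adopts the app.
  Pia: 1 of 2 neighbours < 2, not yet.
Round 4 — checking thresholds:
  Pia: 2 of 2 neighbours ≥ 2, adopts the app.
Round 5 — no new adoptions; cascade stops.

yes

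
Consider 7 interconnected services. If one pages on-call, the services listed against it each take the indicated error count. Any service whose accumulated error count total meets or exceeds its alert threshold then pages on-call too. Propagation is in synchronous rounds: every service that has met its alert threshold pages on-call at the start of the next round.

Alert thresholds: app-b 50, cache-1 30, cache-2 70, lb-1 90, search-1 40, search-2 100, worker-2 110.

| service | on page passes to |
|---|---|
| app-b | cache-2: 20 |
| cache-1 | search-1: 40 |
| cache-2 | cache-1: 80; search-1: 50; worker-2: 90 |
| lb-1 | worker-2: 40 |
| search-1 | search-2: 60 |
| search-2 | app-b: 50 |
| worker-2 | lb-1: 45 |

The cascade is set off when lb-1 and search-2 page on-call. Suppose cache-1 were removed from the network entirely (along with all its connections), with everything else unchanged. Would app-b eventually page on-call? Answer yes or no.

With cache-1 removed:
Round 1 — lb-1, search-2 page on-call (initial).
  app-b: +50 → 50 ≥ 50
  worker-2: +40 → 40 < 110
Round 2 — app-b pages on-call.
  cache-2: +20 → 20 < 70
No further pages.

yes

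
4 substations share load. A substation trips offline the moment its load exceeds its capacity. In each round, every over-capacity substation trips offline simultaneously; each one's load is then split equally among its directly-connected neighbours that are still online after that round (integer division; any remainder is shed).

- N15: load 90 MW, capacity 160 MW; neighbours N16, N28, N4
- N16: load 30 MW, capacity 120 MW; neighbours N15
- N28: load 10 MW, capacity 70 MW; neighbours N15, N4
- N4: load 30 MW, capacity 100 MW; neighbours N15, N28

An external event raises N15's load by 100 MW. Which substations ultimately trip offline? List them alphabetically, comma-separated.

Round 1 — N15 at 190 > 160. N15 trips offline.
  N15 sheds 190 MW to N16, N28, N4: 63 each (1 lost).
    N16: 30+63 = 93 ≤ 120
    N28: 10+63 = 73 > 70
    N4: 30+63 = 93 ≤ 100
Round 2 — N28 trips offline.
  N28 sheds 73 MW to N4: 73 each.
    N4: 93+73 = 166 > 100
Round 3 — N4 trips offline.
  N4 sheds 166 MW: no online neighbours, lost.
No further trips.

N15, N28, N4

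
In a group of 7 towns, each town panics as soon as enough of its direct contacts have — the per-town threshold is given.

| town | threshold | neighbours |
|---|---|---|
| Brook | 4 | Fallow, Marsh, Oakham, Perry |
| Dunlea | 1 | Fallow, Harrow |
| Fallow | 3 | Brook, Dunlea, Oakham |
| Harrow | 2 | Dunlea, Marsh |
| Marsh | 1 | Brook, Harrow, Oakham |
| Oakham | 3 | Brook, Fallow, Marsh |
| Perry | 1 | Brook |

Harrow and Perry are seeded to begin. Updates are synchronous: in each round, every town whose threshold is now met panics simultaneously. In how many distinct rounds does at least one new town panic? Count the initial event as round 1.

2

Round 1 — Harrow, Perry panic (initial).
Round 2 — checking thresholds:
  Brook: 1 of 4 neighbours < 4, not yet.
  Dunlea: 1 of 2 neighbours ≥ 1, panics.
  Marsh: 1 of 3 neighbours ≥ 1, panics.
Round 3 — no new panics; cascade stops.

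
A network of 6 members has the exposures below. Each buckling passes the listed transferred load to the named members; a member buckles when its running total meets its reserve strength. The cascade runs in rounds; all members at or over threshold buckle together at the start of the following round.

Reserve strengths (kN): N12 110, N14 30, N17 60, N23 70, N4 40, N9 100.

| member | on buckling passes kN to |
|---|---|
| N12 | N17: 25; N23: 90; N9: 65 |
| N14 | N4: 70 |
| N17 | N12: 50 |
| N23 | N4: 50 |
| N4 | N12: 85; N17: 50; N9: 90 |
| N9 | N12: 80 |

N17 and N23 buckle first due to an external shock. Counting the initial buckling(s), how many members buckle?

Round 1 — N17, N23 buckle (initial).
  N12: +50 → 50 < 110
  N4: +50 → 50 ≥ 40
Round 2 — N4 buckles.
  N12: +85 → 135 ≥ 110
  N9: +90 → 90 < 100
Round 3 — N12 buckles.
  N9: +65 → 155 ≥ 100
Round 4 — N9 buckles.
No further bucklings.

5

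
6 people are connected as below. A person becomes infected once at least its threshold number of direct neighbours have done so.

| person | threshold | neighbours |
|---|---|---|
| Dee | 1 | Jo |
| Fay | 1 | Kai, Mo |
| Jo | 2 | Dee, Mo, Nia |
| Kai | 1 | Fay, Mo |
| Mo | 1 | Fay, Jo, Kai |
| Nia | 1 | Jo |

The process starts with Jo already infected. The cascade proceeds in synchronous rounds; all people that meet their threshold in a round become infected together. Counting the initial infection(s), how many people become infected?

6

Round 1 — Jo becomes infected (initial).
Round 2 — checking thresholds:
  Dee: 1 of 1 neighbours ≥ 1, becomes infected.
  Mo: 1 of 3 neighbours ≥ 1, becomes infected.
  Nia: 1 of 1 neighbours ≥ 1, becomes infected.
Round 3 — checking thresholds:
  Fay: 1 of 2 neighbours ≥ 1, becomes infected.
  Kai: 1 of 2 neighbours ≥ 1, becomes infected.
Round 4 — no new infections; cascade stops.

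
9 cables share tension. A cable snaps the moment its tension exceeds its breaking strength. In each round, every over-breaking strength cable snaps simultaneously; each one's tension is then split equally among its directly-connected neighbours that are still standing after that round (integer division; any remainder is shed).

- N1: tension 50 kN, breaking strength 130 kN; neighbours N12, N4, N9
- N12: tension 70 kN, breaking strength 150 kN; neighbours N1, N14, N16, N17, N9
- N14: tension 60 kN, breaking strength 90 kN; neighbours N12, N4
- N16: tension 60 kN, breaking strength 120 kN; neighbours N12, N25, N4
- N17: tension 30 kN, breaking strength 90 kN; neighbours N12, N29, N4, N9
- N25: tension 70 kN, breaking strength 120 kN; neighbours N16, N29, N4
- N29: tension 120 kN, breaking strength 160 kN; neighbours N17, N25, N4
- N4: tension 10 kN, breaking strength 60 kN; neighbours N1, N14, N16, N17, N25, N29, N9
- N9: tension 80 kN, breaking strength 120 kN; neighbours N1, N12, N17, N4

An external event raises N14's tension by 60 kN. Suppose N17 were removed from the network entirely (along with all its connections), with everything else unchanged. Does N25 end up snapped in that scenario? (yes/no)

With N17 removed:
Round 1 — N14 at 120 > 90. N14 snaps.
  N14 sheds 120 kN to N12, N4: 60 each.
    N12: 70+60 = 130 ≤ 150
    N4: 10+60 = 70 > 60
Round 2 — N4 snaps.
  N4 sheds 70 kN to N1, N16, N25, N29, N9: 14 each.
    N1: 50+14 = 64 ≤ 130
    N16: 60+14 = 74 ≤ 120
    N25: 70+14 = 84 ≤ 120
    N29: 120+14 = 134 ≤ 160
    N9: 80+14 = 94 ≤ 120
No further breaks.

no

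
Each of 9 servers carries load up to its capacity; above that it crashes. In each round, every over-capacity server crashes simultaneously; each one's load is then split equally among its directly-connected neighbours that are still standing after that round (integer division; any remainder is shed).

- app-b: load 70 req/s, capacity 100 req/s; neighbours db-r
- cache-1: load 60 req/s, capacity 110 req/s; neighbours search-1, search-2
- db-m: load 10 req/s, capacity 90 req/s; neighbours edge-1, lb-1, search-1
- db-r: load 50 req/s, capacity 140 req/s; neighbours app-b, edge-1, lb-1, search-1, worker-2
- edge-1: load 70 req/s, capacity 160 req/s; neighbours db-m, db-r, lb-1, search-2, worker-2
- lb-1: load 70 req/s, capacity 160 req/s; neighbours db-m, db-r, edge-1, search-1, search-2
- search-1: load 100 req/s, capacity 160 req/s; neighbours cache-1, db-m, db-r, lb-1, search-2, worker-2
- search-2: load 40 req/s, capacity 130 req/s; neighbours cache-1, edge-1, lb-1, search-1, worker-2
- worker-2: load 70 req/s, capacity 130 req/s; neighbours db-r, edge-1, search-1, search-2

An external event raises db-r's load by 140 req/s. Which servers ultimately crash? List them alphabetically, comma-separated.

Round 1 — db-r at 190 > 140. db-r crashes.
  db-r sheds 190 req/s to app-b, edge-1, lb-1, search-1, worker-2: 38 each.
    app-b: 70+38 = 108 > 100
    edge-1: 70+38 = 108 ≤ 160
    lb-1: 70+38 = 108 ≤ 160
    search-1: 100+38 = 138 ≤ 160
    worker-2: 70+38 = 108 ≤ 130
Round 2 — app-b crashes.
  app-b sheds 108 req/s: no online neighbours, lost.
No further crashes.

app-b, db-r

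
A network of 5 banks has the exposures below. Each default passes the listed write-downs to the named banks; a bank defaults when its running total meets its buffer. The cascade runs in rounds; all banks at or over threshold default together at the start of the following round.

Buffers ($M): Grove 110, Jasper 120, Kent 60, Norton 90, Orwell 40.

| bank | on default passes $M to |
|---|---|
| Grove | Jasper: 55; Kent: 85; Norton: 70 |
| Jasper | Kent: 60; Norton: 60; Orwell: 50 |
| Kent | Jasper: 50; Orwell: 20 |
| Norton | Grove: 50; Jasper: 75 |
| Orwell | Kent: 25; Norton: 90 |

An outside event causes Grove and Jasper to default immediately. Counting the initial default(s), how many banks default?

Round 1 — Grove, Jasper default (initial).
  Kent: +85+60 → 145 ≥ 60
  Norton: +70+60 → 130 ≥ 90
  Orwell: +50 → 50 ≥ 40
Round 2 — Kent, Norton, Orwell default.
No further defaults.

5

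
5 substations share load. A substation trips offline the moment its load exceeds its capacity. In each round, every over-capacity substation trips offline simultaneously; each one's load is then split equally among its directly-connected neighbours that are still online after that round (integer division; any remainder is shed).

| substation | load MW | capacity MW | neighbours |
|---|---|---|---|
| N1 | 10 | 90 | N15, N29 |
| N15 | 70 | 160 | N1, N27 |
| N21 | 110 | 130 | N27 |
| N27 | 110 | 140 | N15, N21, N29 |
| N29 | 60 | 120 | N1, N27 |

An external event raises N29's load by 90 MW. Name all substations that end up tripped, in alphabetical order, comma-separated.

N1, N15, N21, N27, N29

Round 1 — N29 at 150 > 120. N29 trips offline.
  N29 sheds 150 MW to N1, N27: 75 each.
    N1: 10+75 = 85 ≤ 90
    N27: 110+75 = 185 > 140
Round 2 — N27 trips offline.
  N27 sheds 185 MW to N15, N21: 92 each (1 lost).
    N15: 70+92 = 162 > 160
    N21: 110+92 = 202 > 130
Round 3 — N15, N21 trip offline.
  N15 sheds 162 MW to N1: 162 each.
    N1: 85+162 = 247 > 90
  N21 sheds 202 MW: no online neighbours, lost.
Round 4 — N1 trips offline.
  N1 sheds 247 MW: no online neighbours, lost.
No further trips.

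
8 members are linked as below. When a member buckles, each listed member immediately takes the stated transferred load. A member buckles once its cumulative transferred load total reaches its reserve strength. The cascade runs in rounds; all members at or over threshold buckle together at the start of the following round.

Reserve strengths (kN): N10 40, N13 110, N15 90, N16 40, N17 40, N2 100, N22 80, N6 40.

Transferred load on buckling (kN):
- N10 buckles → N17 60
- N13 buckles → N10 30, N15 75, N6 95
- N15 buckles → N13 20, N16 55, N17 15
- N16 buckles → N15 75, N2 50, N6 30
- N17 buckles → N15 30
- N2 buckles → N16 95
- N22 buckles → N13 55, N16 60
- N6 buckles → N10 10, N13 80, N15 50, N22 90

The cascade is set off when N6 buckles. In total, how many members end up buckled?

Round 1 — N6 buckles (initial).
  N10: +10 → 10 < 40
  N13: +80 → 80 < 110
  N15: +50 → 50 < 90
  N22: +90 → 90 ≥ 80
Round 2 — N22 buckles.
  N13: +55 → 135 ≥ 110
  N16: +60 → 60 ≥ 40
Round 3 — N13, N16 buckle.
  N10: +30 → 40 ≥ 40
  N15: +75+75 → 200 ≥ 90
  N2: +50 → 50 < 100
Round 4 — N10, N15 buckle.
  N17: +60+15 → 75 ≥ 40
Round 5 — N17 buckles.
No further bucklings.

7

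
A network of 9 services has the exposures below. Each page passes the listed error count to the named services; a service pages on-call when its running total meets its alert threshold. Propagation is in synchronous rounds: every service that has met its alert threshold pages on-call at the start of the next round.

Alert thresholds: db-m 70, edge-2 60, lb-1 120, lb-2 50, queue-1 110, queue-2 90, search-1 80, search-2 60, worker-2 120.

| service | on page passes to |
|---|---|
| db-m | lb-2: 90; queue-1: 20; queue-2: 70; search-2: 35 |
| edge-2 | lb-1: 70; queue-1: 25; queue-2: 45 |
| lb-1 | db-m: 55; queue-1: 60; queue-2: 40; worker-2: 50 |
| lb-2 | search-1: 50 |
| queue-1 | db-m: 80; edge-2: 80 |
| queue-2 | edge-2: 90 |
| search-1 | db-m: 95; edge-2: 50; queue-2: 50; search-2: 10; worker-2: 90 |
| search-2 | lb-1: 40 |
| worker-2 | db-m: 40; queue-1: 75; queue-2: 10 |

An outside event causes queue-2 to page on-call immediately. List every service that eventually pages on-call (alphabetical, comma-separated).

Round 1 — queue-2 pages on-call (initial).
  edge-2: +90 → 90 ≥ 60
Round 2 — edge-2 pages on-call.
  lb-1: +70 → 70 < 120
  queue-1: +25 → 25 < 110
No further pages.

edge-2, queue-2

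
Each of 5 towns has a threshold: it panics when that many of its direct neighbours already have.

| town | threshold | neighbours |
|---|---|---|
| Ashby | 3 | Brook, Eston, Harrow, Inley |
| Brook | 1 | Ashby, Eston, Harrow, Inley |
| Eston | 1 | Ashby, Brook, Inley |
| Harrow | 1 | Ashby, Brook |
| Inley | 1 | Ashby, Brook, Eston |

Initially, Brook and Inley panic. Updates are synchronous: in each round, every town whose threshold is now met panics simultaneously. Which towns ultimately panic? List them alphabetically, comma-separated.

Round 1 — Brook, Inley panic (initial).
Round 2 — checking thresholds:
  Ashby: 2 of 4 neighbours < 3, not yet.
  Eston: 2 of 3 neighbours ≥ 1, panics.
  Harrow: 1 of 2 neighbours ≥ 1, panics.
Round 3 — checking thresholds:
  Ashby: 4 of 4 neighbours ≥ 3, panics.
Round 4 — no new panics; cascade stops.

Ashby, Brook, Eston, Harrow, Inley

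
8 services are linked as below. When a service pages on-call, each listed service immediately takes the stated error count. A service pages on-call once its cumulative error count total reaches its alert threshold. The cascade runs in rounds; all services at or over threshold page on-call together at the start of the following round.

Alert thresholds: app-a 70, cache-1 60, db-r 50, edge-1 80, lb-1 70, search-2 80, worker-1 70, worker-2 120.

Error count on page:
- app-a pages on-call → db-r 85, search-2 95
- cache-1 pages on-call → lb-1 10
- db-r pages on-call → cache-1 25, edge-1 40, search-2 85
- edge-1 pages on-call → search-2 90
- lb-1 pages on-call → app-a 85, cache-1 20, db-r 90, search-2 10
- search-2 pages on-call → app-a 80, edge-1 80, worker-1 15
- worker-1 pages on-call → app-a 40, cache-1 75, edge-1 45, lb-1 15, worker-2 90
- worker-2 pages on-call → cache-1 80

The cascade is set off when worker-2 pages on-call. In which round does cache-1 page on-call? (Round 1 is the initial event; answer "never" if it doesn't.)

Round 1 — worker-2 pages on-call (initial).
  cache-1: +80 → 80 ≥ 60
Round 2 — cache-1 pages on-call.
  lb-1: +10 → 10 < 70
No further pages.

2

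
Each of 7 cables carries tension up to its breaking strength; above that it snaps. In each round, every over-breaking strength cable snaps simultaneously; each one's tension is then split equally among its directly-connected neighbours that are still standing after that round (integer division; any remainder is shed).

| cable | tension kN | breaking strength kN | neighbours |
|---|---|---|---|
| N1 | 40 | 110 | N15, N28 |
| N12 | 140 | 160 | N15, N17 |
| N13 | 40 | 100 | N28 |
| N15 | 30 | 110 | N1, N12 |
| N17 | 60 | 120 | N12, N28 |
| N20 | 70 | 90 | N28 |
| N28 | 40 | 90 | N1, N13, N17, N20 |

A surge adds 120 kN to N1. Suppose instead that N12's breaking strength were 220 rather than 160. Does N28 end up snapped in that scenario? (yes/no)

yes

With N12's breaking strength at 220:
Round 1 — N1 at 160 > 110. N1 snaps.
  N1 sheds 160 kN to N15, N28: 80 each.
    N15: 30+80 = 110 ≤ 110
    N28: 40+80 = 120 > 90
Round 2 — N28 snaps.
  N28 sheds 120 kN to N13, N17, N20: 40 each.
    N13: 40+40 = 80 ≤ 100
    N17: 60+40 = 100 ≤ 120
    N20: 70+40 = 110 > 90
Round 3 — N20 snaps.
  N20 sheds 110 kN: no online neighbours, lost.
No further breaks.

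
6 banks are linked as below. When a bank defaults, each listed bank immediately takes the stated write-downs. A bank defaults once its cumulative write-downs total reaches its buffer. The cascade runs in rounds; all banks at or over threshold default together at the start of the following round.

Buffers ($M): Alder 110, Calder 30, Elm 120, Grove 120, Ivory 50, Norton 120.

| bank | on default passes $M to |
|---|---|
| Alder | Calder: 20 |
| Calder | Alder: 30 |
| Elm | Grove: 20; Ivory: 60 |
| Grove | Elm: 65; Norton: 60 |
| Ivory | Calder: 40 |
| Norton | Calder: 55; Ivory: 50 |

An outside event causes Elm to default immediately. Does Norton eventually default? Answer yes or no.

no

Round 1 — Elm defaults (initial).
  Grove: +20 → 20 < 120
  Ivory: +60 → 60 ≥ 50
Round 2 — Ivory defaults.
  Calder: +40 → 40 ≥ 30
Round 3 — Calder defaults.
  Alder: +30 → 30 < 110
No further defaults.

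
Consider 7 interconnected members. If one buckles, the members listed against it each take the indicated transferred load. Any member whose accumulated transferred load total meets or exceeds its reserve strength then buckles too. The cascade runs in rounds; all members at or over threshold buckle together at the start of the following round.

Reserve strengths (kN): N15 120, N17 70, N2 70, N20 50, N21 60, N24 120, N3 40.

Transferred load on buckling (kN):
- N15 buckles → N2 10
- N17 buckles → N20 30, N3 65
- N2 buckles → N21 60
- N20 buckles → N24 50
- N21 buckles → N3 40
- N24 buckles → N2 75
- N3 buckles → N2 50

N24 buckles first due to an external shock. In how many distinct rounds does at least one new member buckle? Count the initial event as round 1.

Round 1 — N24 buckles (initial).
  N2: +75 → 75 ≥ 70
Round 2 — N2 buckles.
  N21: +60 → 60 ≥ 60
Round 3 — N21 buckles.
  N3: +40 → 40 ≥ 40
Round 4 — N3 buckles.
No further bucklings.

4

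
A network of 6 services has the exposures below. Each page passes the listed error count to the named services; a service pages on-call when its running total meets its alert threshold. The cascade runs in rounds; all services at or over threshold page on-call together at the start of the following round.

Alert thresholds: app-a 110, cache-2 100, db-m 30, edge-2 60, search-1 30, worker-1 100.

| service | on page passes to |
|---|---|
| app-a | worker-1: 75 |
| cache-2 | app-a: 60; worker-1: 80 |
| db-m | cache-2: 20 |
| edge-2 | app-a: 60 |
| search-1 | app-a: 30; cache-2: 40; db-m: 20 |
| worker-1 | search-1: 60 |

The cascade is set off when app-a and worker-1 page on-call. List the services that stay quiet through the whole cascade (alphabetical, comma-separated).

Round 1 — app-a, worker-1 page on-call (initial).
  search-1: +60 → 60 ≥ 30
Round 2 — search-1 pages on-call.
  cache-2: +40 → 40 < 100
  db-m: +20 → 20 < 30
No further pages.

cache-2, db-m, edge-2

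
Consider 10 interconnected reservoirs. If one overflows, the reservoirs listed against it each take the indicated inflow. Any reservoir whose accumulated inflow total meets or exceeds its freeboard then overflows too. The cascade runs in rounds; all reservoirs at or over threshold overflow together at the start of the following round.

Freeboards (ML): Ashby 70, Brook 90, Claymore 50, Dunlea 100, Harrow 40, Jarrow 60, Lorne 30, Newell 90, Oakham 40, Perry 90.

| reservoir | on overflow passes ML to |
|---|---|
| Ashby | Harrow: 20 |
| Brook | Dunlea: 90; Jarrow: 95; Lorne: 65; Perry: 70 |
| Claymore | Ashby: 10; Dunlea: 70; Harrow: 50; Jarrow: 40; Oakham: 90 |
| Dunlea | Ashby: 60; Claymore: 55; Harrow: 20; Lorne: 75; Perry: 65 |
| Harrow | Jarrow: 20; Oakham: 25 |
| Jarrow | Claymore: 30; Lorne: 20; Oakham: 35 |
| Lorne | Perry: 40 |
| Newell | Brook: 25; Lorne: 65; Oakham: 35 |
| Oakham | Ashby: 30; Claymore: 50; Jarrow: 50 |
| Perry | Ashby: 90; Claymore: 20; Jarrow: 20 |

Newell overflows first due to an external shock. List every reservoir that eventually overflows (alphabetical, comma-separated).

Round 1 — Newell overflows (initial).
  Brook: +25 → 25 < 90
  Lorne: +65 → 65 ≥ 30
  Oakham: +35 → 35 < 40
Round 2 — Lorne overflows.
  Perry: +40 → 40 < 90
No further overflows.

Lorne, Newell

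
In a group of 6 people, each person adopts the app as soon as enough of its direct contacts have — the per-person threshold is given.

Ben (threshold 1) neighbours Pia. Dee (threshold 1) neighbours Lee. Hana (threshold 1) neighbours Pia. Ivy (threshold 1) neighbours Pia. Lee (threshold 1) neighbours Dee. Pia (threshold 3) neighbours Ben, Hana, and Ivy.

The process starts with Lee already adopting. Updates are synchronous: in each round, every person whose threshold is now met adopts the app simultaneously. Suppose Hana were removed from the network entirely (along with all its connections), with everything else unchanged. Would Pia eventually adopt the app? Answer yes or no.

no

With Hana removed:
Round 1 — Lee adopts the app (initial).
Round 2 — checking thresholds:
  Dee: 1 of 1 neighbours ≥ 1, adopts the app.
Round 3 — no new adoptions; cascade stops.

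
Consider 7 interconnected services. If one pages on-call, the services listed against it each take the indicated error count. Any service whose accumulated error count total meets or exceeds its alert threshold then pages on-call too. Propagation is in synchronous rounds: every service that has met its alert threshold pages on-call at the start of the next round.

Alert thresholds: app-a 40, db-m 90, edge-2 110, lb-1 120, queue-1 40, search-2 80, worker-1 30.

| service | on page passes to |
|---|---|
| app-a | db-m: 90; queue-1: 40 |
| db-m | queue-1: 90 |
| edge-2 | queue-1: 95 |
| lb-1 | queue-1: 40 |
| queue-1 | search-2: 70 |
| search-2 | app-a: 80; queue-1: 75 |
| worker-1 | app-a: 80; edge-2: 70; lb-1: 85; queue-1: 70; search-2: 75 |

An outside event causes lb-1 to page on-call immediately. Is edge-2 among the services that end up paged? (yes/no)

Round 1 — lb-1 pages on-call (initial).
  queue-1: +40 → 40 ≥ 40
Round 2 — queue-1 pages on-call.
  search-2: +70 → 70 < 80
No further pages.

no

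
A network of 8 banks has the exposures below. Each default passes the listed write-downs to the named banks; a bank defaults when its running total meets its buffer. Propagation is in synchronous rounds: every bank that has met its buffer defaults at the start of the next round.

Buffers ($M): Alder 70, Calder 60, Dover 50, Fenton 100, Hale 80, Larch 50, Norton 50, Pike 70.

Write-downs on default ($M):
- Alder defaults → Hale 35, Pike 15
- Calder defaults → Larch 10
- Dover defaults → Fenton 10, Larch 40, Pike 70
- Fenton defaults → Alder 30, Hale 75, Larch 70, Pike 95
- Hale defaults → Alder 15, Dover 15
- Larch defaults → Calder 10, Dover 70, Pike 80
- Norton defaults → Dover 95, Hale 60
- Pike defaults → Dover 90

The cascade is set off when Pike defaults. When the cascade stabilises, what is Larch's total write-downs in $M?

40

Round 1 — Pike defaults (initial).
  Dover: +90 → 90 ≥ 50
Round 2 — Dover defaults.
  Fenton: +10 → 10 < 100
  Larch: +40 → 40 < 50
No further defaults.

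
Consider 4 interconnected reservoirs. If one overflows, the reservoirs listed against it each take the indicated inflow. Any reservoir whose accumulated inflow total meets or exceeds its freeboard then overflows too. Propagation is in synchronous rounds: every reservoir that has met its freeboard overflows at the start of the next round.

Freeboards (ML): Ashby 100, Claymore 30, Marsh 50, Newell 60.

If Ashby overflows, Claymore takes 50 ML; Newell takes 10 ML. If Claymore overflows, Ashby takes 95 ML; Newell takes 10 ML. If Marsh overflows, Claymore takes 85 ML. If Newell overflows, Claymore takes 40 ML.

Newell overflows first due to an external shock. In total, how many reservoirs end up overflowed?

Round 1 — Newell overflows (initial).
  Claymore: +40 → 40 ≥ 30
Round 2 — Claymore overflows.
  Ashby: +95 → 95 < 100
No further overflows.

2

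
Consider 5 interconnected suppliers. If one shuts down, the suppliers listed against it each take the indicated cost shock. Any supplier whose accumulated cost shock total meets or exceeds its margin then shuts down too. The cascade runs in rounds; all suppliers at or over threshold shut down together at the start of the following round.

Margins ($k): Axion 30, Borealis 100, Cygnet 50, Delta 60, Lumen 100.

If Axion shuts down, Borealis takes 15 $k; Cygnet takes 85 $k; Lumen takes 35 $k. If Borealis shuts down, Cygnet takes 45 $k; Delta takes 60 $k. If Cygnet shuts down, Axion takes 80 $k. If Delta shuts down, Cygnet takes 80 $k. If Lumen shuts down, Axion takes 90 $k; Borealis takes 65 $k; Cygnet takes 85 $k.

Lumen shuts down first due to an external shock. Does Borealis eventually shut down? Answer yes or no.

no

Round 1 — Lumen shuts down (initial).
  Axion: +90 → 90 ≥ 30
  Borealis: +65 → 65 < 100
  Cygnet: +85 → 85 ≥ 50
Round 2 — Axion, Cygnet shut down.
  Borealis: +15 → 80 < 100
No further shutdowns.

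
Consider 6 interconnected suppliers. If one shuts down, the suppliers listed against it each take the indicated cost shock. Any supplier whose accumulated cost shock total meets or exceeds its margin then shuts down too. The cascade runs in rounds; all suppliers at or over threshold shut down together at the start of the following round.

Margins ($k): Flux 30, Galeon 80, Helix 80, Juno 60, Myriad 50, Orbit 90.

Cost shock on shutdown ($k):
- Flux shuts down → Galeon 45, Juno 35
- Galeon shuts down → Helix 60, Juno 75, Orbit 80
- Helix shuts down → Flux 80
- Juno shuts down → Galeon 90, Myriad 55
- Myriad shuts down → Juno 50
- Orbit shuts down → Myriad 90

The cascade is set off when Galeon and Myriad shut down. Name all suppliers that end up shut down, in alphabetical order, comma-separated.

Round 1 — Galeon, Myriad shut down (initial).
  Helix: +60 → 60 < 80
  Juno: +75+50 → 125 ≥ 60
  Orbit: +80 → 80 < 90
Round 2 — Juno shuts down.
No further shutdowns.

Galeon, Juno, Myriad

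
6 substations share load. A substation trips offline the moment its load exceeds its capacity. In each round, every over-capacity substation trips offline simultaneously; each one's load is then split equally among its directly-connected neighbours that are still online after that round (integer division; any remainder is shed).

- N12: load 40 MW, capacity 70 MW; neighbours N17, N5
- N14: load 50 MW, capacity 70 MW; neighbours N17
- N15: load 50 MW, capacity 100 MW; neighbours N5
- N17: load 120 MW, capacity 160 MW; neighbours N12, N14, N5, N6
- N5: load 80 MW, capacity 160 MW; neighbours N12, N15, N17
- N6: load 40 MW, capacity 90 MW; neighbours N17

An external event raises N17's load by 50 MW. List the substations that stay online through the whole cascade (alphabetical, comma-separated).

N6

Round 1 — N17 at 170 > 160. N17 trips offline.
  N17 sheds 170 MW to N12, N14, N5, N6: 42 each (2 lost).
    N12: 40+42 = 82 > 70
    N14: 50+42 = 92 > 70
    N5: 80+42 = 122 ≤ 160
    N6: 40+42 = 82 ≤ 90
Round 2 — N12, N14 trip offline.
  N12 sheds 82 MW to N5: 82 each.
    N5: 122+82 = 204 > 160
  N14 sheds 92 MW: no online neighbours, lost.
Round 3 — N5 trips offline.
  N5 sheds 204 MW to N15: 204 each.
    N15: 50+204 = 254 > 100
Round 4 — N15 trips offline.
  N15 sheds 254 MW: no online neighbours, lost.
No further trips.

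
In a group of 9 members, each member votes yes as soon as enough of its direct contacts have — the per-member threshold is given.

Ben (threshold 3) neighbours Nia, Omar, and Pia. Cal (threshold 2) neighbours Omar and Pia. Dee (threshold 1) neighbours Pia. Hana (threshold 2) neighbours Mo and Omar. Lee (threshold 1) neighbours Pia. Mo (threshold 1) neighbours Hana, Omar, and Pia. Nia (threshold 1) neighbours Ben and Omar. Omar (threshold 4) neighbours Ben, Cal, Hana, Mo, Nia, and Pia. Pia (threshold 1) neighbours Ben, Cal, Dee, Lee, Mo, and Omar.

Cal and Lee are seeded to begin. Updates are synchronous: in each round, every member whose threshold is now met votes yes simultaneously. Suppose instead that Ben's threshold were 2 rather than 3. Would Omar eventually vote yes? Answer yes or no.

With Ben's threshold at 2:
Round 1 — Cal, Lee vote yes (initial).
Round 2 — checking thresholds:
  Omar: 1 of 6 neighbours < 4, not yet.
  Pia: 2 of 6 neighbours ≥ 1, votes yes.
Round 3 — checking thresholds:
  Ben: 1 of 3 neighbours < 2, not yet.
  Dee: 1 of 1 neighbours ≥ 1, votes yes.
  Mo: 1 of 3 neighbours ≥ 1, votes yes.
  Omar: 2 of 6 neighbours < 4, not yet.
Round 4 — no new yes votes; cascade stops.

no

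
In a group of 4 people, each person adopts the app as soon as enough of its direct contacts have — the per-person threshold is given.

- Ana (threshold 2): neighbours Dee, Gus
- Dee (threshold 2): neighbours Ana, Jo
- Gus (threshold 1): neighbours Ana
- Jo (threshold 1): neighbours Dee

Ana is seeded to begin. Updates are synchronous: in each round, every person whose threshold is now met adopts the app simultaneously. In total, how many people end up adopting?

2

Round 1 — Ana adopts the app (initial).
Round 2 — checking thresholds:
  Dee: 1 of 2 neighbours < 2, not yet.
  Gus: 1 of 1 neighbours ≥ 1, adopts the app.
Round 3 — no new adoptions; cascade stops.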